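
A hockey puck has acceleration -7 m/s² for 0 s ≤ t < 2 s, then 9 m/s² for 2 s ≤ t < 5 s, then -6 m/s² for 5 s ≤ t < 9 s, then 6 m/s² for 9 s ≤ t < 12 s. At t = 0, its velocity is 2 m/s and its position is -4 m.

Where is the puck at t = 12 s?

2.5 m

On each constant-a segment, Δv = aΔt and Δx = v₀Δt + ½aΔt²; chain segment to segment.
0–2 s: v starts 2 m/s; Δx = 2·2 + ½·-7·2² = -10 m; v ends -12 m/s.
2–5 s: v starts -12 m/s; Δx = -12·3 + ½·9·3² = 4.5 m; v ends 15 m/s.
5–9 s: v starts 15 m/s; Δx = 15·4 + ½·-6·4² = 12 m; v ends -9 m/s.
9–12 s: v starts -9 m/s; Δx = -9·3 + ½·6·3² = 0 m; v ends 9 m/s.
x(12) = -4 + Σ Δx = 2.5 m.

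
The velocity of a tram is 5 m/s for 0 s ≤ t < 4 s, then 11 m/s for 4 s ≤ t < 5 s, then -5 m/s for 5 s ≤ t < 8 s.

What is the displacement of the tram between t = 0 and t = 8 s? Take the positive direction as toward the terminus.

Net displacement equals the area under the velocity-time graph (areas below the axis count negative).
0–4 s: 5 × 4 = 20 m
4–5 s: 11 × 1 = 11 m
5–8 s: -5 × 3 = -15 m
Net displacement = 16 m

16 m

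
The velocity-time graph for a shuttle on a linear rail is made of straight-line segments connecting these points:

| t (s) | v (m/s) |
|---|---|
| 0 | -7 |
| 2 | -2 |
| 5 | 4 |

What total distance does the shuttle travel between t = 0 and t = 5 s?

14 m

Total distance travelled is ∫|v| dt — sum the magnitudes of each area piece.
0–2 s: |½(-7 + -2)(2)| = 9 m
2–5 s: v = 0 at t = 3 s; triangle areas 1 + 4 = 5 m
Total distance = 14 m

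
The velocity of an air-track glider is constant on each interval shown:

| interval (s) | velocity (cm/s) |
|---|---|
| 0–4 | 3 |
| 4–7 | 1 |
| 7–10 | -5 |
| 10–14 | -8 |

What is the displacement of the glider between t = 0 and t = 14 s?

-32 cm

Displacement is the signed area under the v-t curve.
0–4 s: 3 × 4 = 12 cm
4–7 s: 1 × 3 = 3 cm
7–10 s: -5 × 3 = -15 cm
10–14 s: -8 × 4 = -32 cm
Net displacement = -32 cm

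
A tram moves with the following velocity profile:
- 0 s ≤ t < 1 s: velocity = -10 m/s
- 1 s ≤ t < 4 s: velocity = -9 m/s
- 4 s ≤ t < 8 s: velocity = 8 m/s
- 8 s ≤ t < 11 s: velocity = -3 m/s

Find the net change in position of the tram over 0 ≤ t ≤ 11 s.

-14 m

Net displacement equals the area under the velocity-time graph (areas below the axis count negative).
0–1 s: -10 × 1 = -10 m
1–4 s: -9 × 3 = -27 m
4–8 s: 8 × 4 = 32 m
8–11 s: -3 × 3 = -9 m
Net displacement = -14 m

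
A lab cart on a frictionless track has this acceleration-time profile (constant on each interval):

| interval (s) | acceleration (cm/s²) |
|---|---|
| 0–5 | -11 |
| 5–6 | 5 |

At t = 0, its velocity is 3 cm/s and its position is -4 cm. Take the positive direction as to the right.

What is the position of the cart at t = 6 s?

-176 cm

On each constant-a segment, Δv = aΔt and Δx = v₀Δt + ½aΔt²; chain segment to segment.
0–5 s: v starts 3 cm/s; Δx = 3·5 + ½·-11·5² = -122.5 cm; v ends -52 cm/s.
5–6 s: v starts -52 cm/s; Δx = -52·1 + ½·5·1² = -49.5 cm; v ends -47 cm/s.
x(6) = -4 + Σ Δx = -176 cm.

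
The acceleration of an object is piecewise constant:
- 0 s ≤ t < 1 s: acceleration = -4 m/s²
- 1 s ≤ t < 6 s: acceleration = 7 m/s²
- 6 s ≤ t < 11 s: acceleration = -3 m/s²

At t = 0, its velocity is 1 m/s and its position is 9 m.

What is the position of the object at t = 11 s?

203 m

On each constant-a segment, Δv = aΔt and Δx = v₀Δt + ½aΔt²; chain segment to segment.
0–1 s: v starts 1 m/s; Δx = 1·1 + ½·-4·1² = -1 m; v ends -3 m/s.
1–6 s: v starts -3 m/s; Δx = -3·5 + ½·7·5² = 72.5 m; v ends 32 m/s.
6–11 s: v starts 32 m/s; Δx = 32·5 + ½·-3·5² = 122.5 m; v ends 17 m/s.
x(11) = 9 + Σ Δx = 203 m.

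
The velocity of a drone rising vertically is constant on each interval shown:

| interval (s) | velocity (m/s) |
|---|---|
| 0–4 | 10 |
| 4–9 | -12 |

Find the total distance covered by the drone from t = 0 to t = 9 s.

Total distance travelled is ∫|v| dt — sum the magnitudes of each area piece.
0–4 s: |10| × 4 = 40 m
4–9 s: |-12| × 5 = 60 m
Total distance = 100 m

100 m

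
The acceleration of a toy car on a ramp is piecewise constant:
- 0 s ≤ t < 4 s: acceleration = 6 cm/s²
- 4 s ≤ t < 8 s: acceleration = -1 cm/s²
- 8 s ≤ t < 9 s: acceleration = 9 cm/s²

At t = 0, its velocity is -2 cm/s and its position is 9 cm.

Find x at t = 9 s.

151.5 cm

On each constant-a segment, Δv = aΔt and Δx = v₀Δt + ½aΔt²; chain segment to segment.
0–4 s: v starts -2 cm/s; Δx = -2·4 + ½·6·4² = 40 cm; v ends 22 cm/s.
4–8 s: v starts 22 cm/s; Δx = 22·4 + ½·-1·4² = 80 cm; v ends 18 cm/s.
8–9 s: v starts 18 cm/s; Δx = 18·1 + ½·9·1² = 22.5 cm; v ends 27 cm/s.
x(9) = 9 + Σ Δx = 151.5 cm.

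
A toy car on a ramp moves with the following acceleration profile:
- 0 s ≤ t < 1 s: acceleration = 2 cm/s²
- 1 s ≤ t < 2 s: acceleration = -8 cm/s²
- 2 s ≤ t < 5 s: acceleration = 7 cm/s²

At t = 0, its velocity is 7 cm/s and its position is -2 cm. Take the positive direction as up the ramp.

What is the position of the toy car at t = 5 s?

On each constant-a segment, Δv = aΔt and Δx = v₀Δt + ½aΔt²; chain segment to segment.
0–1 s: v starts 7 cm/s; Δx = 7·1 + ½·2·1² = 8 cm; v ends 9 cm/s.
1–2 s: v starts 9 cm/s; Δx = 9·1 + ½·-8·1² = 5 cm; v ends 1 cm/s.
2–5 s: v starts 1 cm/s; Δx = 1·3 + ½·7·3² = 34.5 cm; v ends 22 cm/s.
x(5) = -2 + Σ Δx = 45.5 cm.

45.5 cm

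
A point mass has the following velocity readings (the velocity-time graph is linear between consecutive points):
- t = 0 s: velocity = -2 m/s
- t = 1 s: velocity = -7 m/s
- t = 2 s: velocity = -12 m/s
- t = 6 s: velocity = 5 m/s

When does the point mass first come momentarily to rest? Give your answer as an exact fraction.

v changes sign on 2–6 s (from -12 to 5); the graph is linear there, so v = 0 at t = 2 + (12)·(6 − 2)/(5 − -12) = 82/17 s.

t = 82/17 s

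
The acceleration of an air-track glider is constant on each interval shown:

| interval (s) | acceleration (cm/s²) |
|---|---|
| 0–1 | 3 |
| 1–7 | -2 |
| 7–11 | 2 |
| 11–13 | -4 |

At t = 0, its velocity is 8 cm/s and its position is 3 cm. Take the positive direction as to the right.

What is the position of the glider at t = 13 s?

60.5 cm

On each constant-a segment, Δv = aΔt and Δx = v₀Δt + ½aΔt²; chain segment to segment.
0–1 s: v starts 8 cm/s; Δx = 8·1 + ½·3·1² = 9.5 cm; v ends 11 cm/s.
1–7 s: v starts 11 cm/s; Δx = 11·6 + ½·-2·6² = 30 cm; v ends -1 cm/s.
7–11 s: v starts -1 cm/s; Δx = -1·4 + ½·2·4² = 12 cm; v ends 7 cm/s.
11–13 s: v starts 7 cm/s; Δx = 7·2 + ½·-4·2² = 6 cm; v ends -1 cm/s.
x(13) = 3 + Σ Δx = 60.5 cm.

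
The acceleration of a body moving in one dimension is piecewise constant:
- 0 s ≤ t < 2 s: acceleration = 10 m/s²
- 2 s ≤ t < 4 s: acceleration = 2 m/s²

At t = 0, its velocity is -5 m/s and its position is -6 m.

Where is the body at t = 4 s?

On each constant-a segment, Δv = aΔt and Δx = v₀Δt + ½aΔt²; chain segment to segment.
0–2 s: v starts -5 m/s; Δx = -5·2 + ½·10·2² = 10 m; v ends 15 m/s.
2–4 s: v starts 15 m/s; Δx = 15·2 + ½·2·2² = 34 m; v ends 19 m/s.
x(4) = -6 + Σ Δx = 38 m.

38 m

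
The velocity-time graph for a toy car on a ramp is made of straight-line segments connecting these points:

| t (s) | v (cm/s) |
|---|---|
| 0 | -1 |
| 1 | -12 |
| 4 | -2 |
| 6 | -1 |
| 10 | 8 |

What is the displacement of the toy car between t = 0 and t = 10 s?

-16.5 cm

Net displacement equals the area under the velocity-time graph (areas below the axis count negative).
0–1 s: ½(-1 + -12)(1) = -6.5 cm
1–4 s: ½(-12 + -2)(3) = -21 cm
4–6 s: ½(-2 + -1)(2) = -3 cm
6–10 s: ½(-1 + 8)(4) = 14 cm
Net displacement = -16.5 cm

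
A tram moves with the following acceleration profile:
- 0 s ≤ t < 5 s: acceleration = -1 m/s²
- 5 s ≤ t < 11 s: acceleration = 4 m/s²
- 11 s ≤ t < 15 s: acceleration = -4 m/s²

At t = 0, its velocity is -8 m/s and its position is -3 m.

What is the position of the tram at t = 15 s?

-49.5 m

On each constant-a segment, Δv = aΔt and Δx = v₀Δt + ½aΔt²; chain segment to segment.
0–5 s: v starts -8 m/s; Δx = -8·5 + ½·-1·5² = -52.5 m; v ends -13 m/s.
5–11 s: v starts -13 m/s; Δx = -13·6 + ½·4·6² = -6 m; v ends 11 m/s.
11–15 s: v starts 11 m/s; Δx = 11·4 + ½·-4·4² = 12 m; v ends -5 m/s.
x(15) = -3 + Σ Δx = -49.5 m.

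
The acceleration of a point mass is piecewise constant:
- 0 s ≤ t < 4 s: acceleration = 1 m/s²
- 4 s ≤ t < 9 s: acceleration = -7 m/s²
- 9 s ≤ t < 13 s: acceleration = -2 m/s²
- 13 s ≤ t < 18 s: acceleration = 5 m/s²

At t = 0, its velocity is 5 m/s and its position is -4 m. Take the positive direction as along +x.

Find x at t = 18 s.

On each constant-a segment, Δv = aΔt and Δx = v₀Δt + ½aΔt²; chain segment to segment.
0–4 s: v starts 5 m/s; Δx = 5·4 + ½·1·4² = 28 m; v ends 9 m/s.
4–9 s: v starts 9 m/s; Δx = 9·5 + ½·-7·5² = -42.5 m; v ends -26 m/s.
9–13 s: v starts -26 m/s; Δx = -26·4 + ½·-2·4² = -120 m; v ends -34 m/s.
13–18 s: v starts -34 m/s; Δx = -34·5 + ½·5·5² = -107.5 m; v ends -9 m/s.
x(18) = -4 + Σ Δx = -246 m.

-246 m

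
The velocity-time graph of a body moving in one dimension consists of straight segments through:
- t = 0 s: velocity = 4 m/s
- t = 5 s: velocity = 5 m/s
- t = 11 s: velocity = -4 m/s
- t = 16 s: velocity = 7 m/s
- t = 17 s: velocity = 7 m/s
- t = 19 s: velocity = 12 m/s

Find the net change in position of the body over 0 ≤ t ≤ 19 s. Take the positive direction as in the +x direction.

59 m

Net displacement equals the area under the velocity-time graph (areas below the axis count negative).
0–5 s: ½(4 + 5)(5) = 22.5 m
5–11 s: ½(5 + -4)(6) = 3 m
11–16 s: ½(-4 + 7)(5) = 7.5 m
16–17 s: 7 × 1 = 7 m
17–19 s: ½(7 + 12)(2) = 19 m
Net displacement = 59 m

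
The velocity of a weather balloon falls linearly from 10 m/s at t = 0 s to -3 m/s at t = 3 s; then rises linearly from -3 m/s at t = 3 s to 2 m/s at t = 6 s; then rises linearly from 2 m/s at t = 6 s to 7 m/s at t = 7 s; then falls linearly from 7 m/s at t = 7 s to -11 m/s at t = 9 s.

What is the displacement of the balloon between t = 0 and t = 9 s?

9.5 m

Net displacement equals the area under the velocity-time graph (areas below the axis count negative).
0–3 s: ½(10 + -3)(3) = 10.5 m
3–6 s: ½(-3 + 2)(3) = -1.5 m
6–7 s: ½(2 + 7)(1) = 4.5 m
7–9 s: ½(7 + -11)(2) = -4 m
Net displacement = 9.5 m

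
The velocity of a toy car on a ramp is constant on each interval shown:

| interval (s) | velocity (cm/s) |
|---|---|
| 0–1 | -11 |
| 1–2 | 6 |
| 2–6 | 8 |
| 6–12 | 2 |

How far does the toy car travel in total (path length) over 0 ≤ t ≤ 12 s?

61 cm

Distance (not displacement) is the total path length: add the absolute areas under v-t.
0–1 s: |-11| × 1 = 11 cm
1–2 s: |6| × 1 = 6 cm
2–6 s: |8| × 4 = 32 cm
6–12 s: |2| × 6 = 12 cm
Total distance = 61 cm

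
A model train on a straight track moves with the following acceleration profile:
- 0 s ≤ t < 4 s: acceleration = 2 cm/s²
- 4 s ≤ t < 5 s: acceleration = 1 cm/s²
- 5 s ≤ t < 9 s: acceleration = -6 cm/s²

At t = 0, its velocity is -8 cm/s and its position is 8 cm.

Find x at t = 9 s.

-51.5 cm

On each constant-a segment, Δv = aΔt and Δx = v₀Δt + ½aΔt²; chain segment to segment.
0–4 s: v starts -8 cm/s; Δx = -8·4 + ½·2·4² = -16 cm; v ends 0 cm/s.
4–5 s: v starts 0 cm/s; Δx = 0·1 + ½·1·1² = 0.5 cm; v ends 1 cm/s.
5–9 s: v starts 1 cm/s; Δx = 1·4 + ½·-6·4² = -44 cm; v ends -23 cm/s.
x(9) = 8 + Σ Δx = -51.5 cm.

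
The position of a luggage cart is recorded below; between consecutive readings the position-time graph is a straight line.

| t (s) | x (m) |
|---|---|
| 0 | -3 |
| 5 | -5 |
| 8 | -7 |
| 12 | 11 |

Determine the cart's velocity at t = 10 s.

Velocity is the slope of the x-t graph on 8–12 s: (11 − -7)/(12 − 8) = 4.5 m/s.

4.5 m/s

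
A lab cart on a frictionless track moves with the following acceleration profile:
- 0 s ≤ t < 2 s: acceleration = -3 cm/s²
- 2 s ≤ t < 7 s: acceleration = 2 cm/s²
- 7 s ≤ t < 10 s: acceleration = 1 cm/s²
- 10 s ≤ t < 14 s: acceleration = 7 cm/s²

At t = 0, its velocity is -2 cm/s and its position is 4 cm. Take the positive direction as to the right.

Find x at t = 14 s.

On each constant-a segment, Δv = aΔt and Δx = v₀Δt + ½aΔt²; chain segment to segment.
0–2 s: v starts -2 cm/s; Δx = -2·2 + ½·-3·2² = -10 cm; v ends -8 cm/s.
2–7 s: v starts -8 cm/s; Δx = -8·5 + ½·2·5² = -15 cm; v ends 2 cm/s.
7–10 s: v starts 2 cm/s; Δx = 2·3 + ½·1·3² = 10.5 cm; v ends 5 cm/s.
10–14 s: v starts 5 cm/s; Δx = 5·4 + ½·7·4² = 76 cm; v ends 33 cm/s.
x(14) = 4 + Σ Δx = 65.5 cm.

65.5 cm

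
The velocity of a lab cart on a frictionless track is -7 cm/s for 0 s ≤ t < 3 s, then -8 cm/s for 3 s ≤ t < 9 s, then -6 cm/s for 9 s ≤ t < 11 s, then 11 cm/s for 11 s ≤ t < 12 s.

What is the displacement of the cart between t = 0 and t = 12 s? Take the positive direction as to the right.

Displacement is the signed area under the v-t curve.
0–3 s: -7 × 3 = -21 cm
3–9 s: -8 × 6 = -48 cm
9–11 s: -6 × 2 = -12 cm
11–12 s: 11 × 1 = 11 cm
Net displacement = -70 cm

-70 cm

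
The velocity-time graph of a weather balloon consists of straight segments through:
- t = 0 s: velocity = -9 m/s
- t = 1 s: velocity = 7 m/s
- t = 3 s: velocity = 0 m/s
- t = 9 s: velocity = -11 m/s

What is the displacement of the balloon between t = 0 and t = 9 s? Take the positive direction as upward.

Displacement is the signed area under the v-t curve.
0–1 s: ½(-9 + 7)(1) = -1 m
1–3 s: ½(7 + 0)(2) = 7 m
3–9 s: ½(0 + -11)(6) = -33 m
Net displacement = -27 m

-27 m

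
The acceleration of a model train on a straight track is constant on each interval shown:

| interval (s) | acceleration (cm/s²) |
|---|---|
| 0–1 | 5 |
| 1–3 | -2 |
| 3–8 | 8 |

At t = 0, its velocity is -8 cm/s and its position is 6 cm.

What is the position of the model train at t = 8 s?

On each constant-a segment, Δv = aΔt and Δx = v₀Δt + ½aΔt²; chain segment to segment.
0–1 s: v starts -8 cm/s; Δx = -8·1 + ½·5·1² = -5.5 cm; v ends -3 cm/s.
1–3 s: v starts -3 cm/s; Δx = -3·2 + ½·-2·2² = -10 cm; v ends -7 cm/s.
3–8 s: v starts -7 cm/s; Δx = -7·5 + ½·8·5² = 65 cm; v ends 33 cm/s.
x(8) = 6 + Σ Δx = 55.5 cm.

55.5 cm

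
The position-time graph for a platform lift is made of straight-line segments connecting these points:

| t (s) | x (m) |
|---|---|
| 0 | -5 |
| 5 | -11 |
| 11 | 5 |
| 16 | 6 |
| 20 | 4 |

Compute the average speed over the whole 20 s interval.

Average speed = (total path length)/(elapsed time); on a piecewise-linear x-t graph the path length is Σ|Δx|.
0–5 s: |Δx| = |-11 − -5| = 6 m
5–11 s: |Δx| = |5 − -11| = 16 m
11–16 s: |Δx| = |6 − 5| = 1 m
16–20 s: |Δx| = |4 − 6| = 2 m
Total path = 25 m; average speed = 25/20 = 1.25 m/s.

1.25 m/s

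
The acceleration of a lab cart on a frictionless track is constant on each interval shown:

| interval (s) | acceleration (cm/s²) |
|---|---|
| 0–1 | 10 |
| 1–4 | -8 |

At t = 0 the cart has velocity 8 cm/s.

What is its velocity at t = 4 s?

Δv equals the area under the a-t graph; then v = v₀ + Δv.
0–1 s: 10 × 1 = 10 cm/s
1–4 s: -8 × 3 = -24 cm/s
Δv = -14 cm/s, so v(4) = 8 + (-14) = -6 cm/s.

-6 cm/s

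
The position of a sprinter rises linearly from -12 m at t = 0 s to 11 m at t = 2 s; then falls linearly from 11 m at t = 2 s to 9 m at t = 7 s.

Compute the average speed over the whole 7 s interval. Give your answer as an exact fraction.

25/7 m/s

Average speed = (total path length)/(elapsed time); on a piecewise-linear x-t graph the path length is Σ|Δx|.
0–2 s: |Δx| = |11 − -12| = 23 m
2–7 s: |Δx| = |9 − 11| = 2 m
Total path = 25 m; average speed = 25/7 = 25/7 m/s.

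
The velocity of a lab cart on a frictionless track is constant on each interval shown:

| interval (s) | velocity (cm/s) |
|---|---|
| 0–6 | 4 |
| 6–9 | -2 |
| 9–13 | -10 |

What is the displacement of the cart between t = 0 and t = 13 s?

-22 cm

Net displacement equals the area under the velocity-time graph (areas below the axis count negative).
0–6 s: 4 × 6 = 24 cm
6–9 s: -2 × 3 = -6 cm
9–13 s: -10 × 4 = -40 cm
Net displacement = -22 cm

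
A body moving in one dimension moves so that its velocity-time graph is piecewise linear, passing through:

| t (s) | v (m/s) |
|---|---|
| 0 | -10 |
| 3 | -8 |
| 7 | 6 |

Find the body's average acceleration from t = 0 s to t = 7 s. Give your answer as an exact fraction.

16/7 m/s²

Average acceleration = Δv/Δt = (6 − -10)/(7 − 0) = 16/7 m/s².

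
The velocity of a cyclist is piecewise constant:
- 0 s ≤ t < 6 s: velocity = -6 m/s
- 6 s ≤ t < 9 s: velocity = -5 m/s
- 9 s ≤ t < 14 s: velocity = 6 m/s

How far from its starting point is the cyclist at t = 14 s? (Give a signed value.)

Net displacement equals the area under the velocity-time graph (areas below the axis count negative).
0–6 s: -6 × 6 = -36 m
6–9 s: -5 × 3 = -15 m
9–14 s: 6 × 5 = 30 m
Net displacement = -21 m

-21 m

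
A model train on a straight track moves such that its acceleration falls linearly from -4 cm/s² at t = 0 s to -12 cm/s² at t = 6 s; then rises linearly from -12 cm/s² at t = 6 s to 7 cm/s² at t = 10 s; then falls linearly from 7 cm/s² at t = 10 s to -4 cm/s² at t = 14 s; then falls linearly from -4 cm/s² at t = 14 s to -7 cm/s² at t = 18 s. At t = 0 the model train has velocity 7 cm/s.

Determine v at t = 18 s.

Δv equals the area under the a-t graph; then v = v₀ + Δv.
0–6 s: ½(-4 + -12)(6) = -48 cm/s
6–10 s: ½(-12 + 7)(4) = -10 cm/s
10–14 s: ½(7 + -4)(4) = 6 cm/s
14–18 s: ½(-4 + -7)(4) = -22 cm/s
Δv = -74 cm/s, so v(18) = 7 + (-74) = -67 cm/s.

-67 cm/s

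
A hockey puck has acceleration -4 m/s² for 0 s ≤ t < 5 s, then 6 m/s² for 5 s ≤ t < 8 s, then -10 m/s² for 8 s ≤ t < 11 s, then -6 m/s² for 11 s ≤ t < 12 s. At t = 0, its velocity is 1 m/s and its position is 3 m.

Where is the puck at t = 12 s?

-154 m

On each constant-a segment, Δv = aΔt and Δx = v₀Δt + ½aΔt²; chain segment to segment.
0–5 s: v starts 1 m/s; Δx = 1·5 + ½·-4·5² = -45 m; v ends -19 m/s.
5–8 s: v starts -19 m/s; Δx = -19·3 + ½·6·3² = -30 m; v ends -1 m/s.
8–11 s: v starts -1 m/s; Δx = -1·3 + ½·-10·3² = -48 m; v ends -31 m/s.
11–12 s: v starts -31 m/s; Δx = -31·1 + ½·-6·1² = -34 m; v ends -37 m/s.
x(12) = 3 + Σ Δx = -154 m.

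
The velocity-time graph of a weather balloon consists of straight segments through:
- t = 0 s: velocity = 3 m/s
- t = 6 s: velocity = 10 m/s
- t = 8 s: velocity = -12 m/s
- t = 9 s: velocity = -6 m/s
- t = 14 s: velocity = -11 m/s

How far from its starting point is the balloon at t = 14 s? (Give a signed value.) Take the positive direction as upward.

-14.5 m

Net displacement equals the area under the velocity-time graph (areas below the axis count negative).
0–6 s: ½(3 + 10)(6) = 39 m
6–8 s: ½(10 + -12)(2) = -2 m
8–9 s: ½(-12 + -6)(1) = -9 m
9–14 s: ½(-6 + -11)(5) = -42.5 m
Net displacement = -14.5 m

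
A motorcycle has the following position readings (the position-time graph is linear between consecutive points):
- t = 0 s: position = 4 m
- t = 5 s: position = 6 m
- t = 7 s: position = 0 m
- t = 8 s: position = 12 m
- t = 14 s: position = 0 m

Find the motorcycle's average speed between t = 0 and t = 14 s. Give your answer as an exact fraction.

Average speed = (total path length)/(elapsed time); on a piecewise-linear x-t graph the path length is Σ|Δx|.
0–5 s: |Δx| = |6 − 4| = 2 m
5–7 s: |Δx| = |0 − 6| = 6 m
7–8 s: |Δx| = |12 − 0| = 12 m
8–14 s: |Δx| = |0 − 12| = 12 m
Total path = 32 m; average speed = 32/14 = 16/7 m/s.

16/7 m/s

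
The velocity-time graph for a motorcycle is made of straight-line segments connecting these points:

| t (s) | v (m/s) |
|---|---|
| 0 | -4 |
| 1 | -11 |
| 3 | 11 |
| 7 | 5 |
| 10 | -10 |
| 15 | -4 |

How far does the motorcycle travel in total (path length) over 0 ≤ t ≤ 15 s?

98 m

Total distance travelled is ∫|v| dt — sum the magnitudes of each area piece.
0–1 s: |½(-4 + -11)(1)| = 7.5 m
1–3 s: v = 0 at t = 2 s; triangle areas 5.5 + 5.5 = 11 m
3–7 s: |½(11 + 5)(4)| = 32 m
7–10 s: v = 0 at t = 8 s; triangle areas 2.5 + 10 = 12.5 m
10–15 s: |½(-10 + -4)(5)| = 35 m
Total distance = 98 m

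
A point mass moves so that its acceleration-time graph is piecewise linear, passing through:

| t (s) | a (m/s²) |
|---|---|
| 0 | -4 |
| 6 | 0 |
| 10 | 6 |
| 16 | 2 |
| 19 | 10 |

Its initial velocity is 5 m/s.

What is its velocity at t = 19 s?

Δv equals the area under the a-t graph; then v = v₀ + Δv.
0–6 s: ½(-4 + 0)(6) = -12 m/s
6–10 s: ½(0 + 6)(4) = 12 m/s
10–16 s: ½(6 + 2)(6) = 24 m/s
16–19 s: ½(2 + 10)(3) = 18 m/s
Δv = 42 m/s, so v(19) = 5 + (42) = 47 m/s.

47 m/s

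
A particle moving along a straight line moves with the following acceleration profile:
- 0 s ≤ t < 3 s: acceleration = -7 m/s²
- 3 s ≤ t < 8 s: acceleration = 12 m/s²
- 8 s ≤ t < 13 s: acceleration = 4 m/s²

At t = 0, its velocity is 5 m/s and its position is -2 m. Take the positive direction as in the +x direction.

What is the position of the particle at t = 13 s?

321.5 m

On each constant-a segment, Δv = aΔt and Δx = v₀Δt + ½aΔt²; chain segment to segment.
0–3 s: v starts 5 m/s; Δx = 5·3 + ½·-7·3² = -16.5 m; v ends -16 m/s.
3–8 s: v starts -16 m/s; Δx = -16·5 + ½·12·5² = 70 m; v ends 44 m/s.
8–13 s: v starts 44 m/s; Δx = 44·5 + ½·4·5² = 270 m; v ends 64 m/s.
x(13) = -2 + Σ Δx = 321.5 m.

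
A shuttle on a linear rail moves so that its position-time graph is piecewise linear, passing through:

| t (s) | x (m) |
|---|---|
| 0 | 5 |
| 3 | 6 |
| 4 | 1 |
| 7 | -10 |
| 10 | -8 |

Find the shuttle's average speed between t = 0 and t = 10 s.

1.9 m/s

Average speed = (total path length)/(elapsed time); on a piecewise-linear x-t graph the path length is Σ|Δx|.
0–3 s: |Δx| = |6 − 5| = 1 m
3–4 s: |Δx| = |1 − 6| = 5 m
4–7 s: |Δx| = |-10 − 1| = 11 m
7–10 s: |Δx| = |-8 − -10| = 2 m
Total path = 19 m; average speed = 19/10 = 1.9 m/s.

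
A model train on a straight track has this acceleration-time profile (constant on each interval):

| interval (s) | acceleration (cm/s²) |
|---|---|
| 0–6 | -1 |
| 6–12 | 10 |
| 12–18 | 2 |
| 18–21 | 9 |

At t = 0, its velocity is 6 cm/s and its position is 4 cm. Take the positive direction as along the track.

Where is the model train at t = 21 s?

On each constant-a segment, Δv = aΔt and Δx = v₀Δt + ½aΔt²; chain segment to segment.
0–6 s: v starts 6 cm/s; Δx = 6·6 + ½·-1·6² = 18 cm; v ends 0 cm/s.
6–12 s: v starts 0 cm/s; Δx = 0·6 + ½·10·6² = 180 cm; v ends 60 cm/s.
12–18 s: v starts 60 cm/s; Δx = 60·6 + ½·2·6² = 396 cm; v ends 72 cm/s.
18–21 s: v starts 72 cm/s; Δx = 72·3 + ½·9·3² = 256.5 cm; v ends 99 cm/s.
x(21) = 4 + Σ Δx = 854.5 cm.

854.5 cm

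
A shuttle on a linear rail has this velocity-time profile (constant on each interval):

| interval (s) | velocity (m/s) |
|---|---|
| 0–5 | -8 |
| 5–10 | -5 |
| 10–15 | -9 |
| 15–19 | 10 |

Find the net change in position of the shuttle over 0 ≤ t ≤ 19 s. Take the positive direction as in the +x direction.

-70 m

Net displacement equals the area under the velocity-time graph (areas below the axis count negative).
0–5 s: -8 × 5 = -40 m
5–10 s: -5 × 5 = -25 m
10–15 s: -9 × 5 = -45 m
15–19 s: 10 × 4 = 40 m
Net displacement = -70 m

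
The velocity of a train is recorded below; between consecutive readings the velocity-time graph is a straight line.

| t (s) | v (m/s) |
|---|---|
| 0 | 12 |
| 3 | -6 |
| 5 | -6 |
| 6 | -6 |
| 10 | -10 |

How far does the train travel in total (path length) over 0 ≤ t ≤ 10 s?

65 m

Total distance travelled is ∫|v| dt — sum the magnitudes of each area piece.
0–3 s: v = 0 at t = 2 s; triangle areas 12 + 3 = 15 m
3–5 s: |-6| × 2 = 12 m
5–6 s: |-6| × 1 = 6 m
6–10 s: |½(-6 + -10)(4)| = 32 m
Total distance = 65 m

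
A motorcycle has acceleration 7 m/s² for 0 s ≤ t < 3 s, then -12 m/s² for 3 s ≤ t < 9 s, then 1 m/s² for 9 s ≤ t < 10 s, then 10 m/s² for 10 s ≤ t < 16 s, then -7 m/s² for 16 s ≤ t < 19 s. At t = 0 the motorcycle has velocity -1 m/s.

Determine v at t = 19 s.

Δv equals the area under the a-t graph; then v = v₀ + Δv.
0–3 s: 7 × 3 = 21 m/s
3–9 s: -12 × 6 = -72 m/s
9–10 s: 1 × 1 = 1 m/s
10–16 s: 10 × 6 = 60 m/s
16–19 s: -7 × 3 = -21 m/s
Δv = -11 m/s, so v(19) = -1 + (-11) = -12 m/s.

-12 m/s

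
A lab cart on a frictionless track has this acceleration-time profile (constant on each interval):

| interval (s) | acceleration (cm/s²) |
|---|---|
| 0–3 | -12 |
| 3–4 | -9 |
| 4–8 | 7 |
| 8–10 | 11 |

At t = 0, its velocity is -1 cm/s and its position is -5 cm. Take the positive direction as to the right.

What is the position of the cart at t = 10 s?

On each constant-a segment, Δv = aΔt and Δx = v₀Δt + ½aΔt²; chain segment to segment.
0–3 s: v starts -1 cm/s; Δx = -1·3 + ½·-12·3² = -57 cm; v ends -37 cm/s.
3–4 s: v starts -37 cm/s; Δx = -37·1 + ½·-9·1² = -41.5 cm; v ends -46 cm/s.
4–8 s: v starts -46 cm/s; Δx = -46·4 + ½·7·4² = -128 cm; v ends -18 cm/s.
8–10 s: v starts -18 cm/s; Δx = -18·2 + ½·11·2² = -14 cm; v ends 4 cm/s.
x(10) = -5 + Σ Δx = -245.5 cm.

-245.5 cm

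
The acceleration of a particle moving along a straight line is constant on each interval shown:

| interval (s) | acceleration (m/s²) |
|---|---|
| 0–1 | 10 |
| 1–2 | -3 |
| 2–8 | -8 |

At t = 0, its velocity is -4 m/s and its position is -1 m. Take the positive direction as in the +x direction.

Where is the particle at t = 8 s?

On each constant-a segment, Δv = aΔt and Δx = v₀Δt + ½aΔt²; chain segment to segment.
0–1 s: v starts -4 m/s; Δx = -4·1 + ½·10·1² = 1 m; v ends 6 m/s.
1–2 s: v starts 6 m/s; Δx = 6·1 + ½·-3·1² = 4.5 m; v ends 3 m/s.
2–8 s: v starts 3 m/s; Δx = 3·6 + ½·-8·6² = -126 m; v ends -45 m/s.
x(8) = -1 + Σ Δx = -121.5 m.

-121.5 m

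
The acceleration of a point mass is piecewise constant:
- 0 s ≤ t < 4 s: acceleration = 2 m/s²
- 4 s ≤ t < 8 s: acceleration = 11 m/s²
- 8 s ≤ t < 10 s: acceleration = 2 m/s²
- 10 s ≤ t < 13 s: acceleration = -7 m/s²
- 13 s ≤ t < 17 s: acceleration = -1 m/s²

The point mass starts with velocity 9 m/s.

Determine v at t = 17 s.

Δv equals the area under the a-t graph; then v = v₀ + Δv.
0–4 s: 2 × 4 = 8 m/s
4–8 s: 11 × 4 = 44 m/s
8–10 s: 2 × 2 = 4 m/s
10–13 s: -7 × 3 = -21 m/s
13–17 s: -1 × 4 = -4 m/s
Δv = 31 m/s, so v(17) = 9 + (31) = 40 m/s.

40 m/s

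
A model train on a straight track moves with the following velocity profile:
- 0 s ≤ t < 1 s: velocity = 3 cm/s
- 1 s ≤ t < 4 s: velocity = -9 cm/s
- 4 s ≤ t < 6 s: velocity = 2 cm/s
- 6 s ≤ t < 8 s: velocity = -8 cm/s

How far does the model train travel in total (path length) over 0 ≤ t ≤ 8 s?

Distance (not displacement) is the total path length: add the absolute areas under v-t.
0–1 s: |3| × 1 = 3 cm
1–4 s: |-9| × 3 = 27 cm
4–6 s: |2| × 2 = 4 cm
6–8 s: |-8| × 2 = 16 cm
Total distance = 50 cm

50 cm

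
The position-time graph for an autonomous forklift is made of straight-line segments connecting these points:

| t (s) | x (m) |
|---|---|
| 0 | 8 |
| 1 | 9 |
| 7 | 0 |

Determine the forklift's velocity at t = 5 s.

Velocity is the slope of the x-t graph on 1–7 s: (0 − 9)/(7 − 1) = -1.5 m/s.

-1.5 m/s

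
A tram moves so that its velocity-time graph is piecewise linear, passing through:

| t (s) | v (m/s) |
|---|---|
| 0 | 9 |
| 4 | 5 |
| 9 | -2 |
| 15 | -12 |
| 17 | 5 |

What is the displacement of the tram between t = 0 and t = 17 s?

Net displacement equals the area under the velocity-time graph (areas below the axis count negative).
0–4 s: ½(9 + 5)(4) = 28 m
4–9 s: ½(5 + -2)(5) = 7.5 m
9–15 s: ½(-2 + -12)(6) = -42 m
15–17 s: ½(-12 + 5)(2) = -7 m
Net displacement = -13.5 m

-13.5 m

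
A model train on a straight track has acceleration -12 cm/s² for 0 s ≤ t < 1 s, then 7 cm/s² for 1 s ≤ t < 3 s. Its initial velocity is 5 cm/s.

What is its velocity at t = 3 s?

7 cm/s

Δv equals the area under the a-t graph; then v = v₀ + Δv.
0–1 s: -12 × 1 = -12 cm/s
1–3 s: 7 × 2 = 14 cm/s
Δv = 2 cm/s, so v(3) = 5 + (2) = 7 cm/s.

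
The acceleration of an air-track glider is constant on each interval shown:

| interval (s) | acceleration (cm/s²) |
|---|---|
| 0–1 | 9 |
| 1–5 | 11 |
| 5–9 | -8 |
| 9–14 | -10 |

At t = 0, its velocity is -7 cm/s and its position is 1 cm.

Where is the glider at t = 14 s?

On each constant-a segment, Δv = aΔt and Δx = v₀Δt + ½aΔt²; chain segment to segment.
0–1 s: v starts -7 cm/s; Δx = -7·1 + ½·9·1² = -2.5 cm; v ends 2 cm/s.
1–5 s: v starts 2 cm/s; Δx = 2·4 + ½·11·4² = 96 cm; v ends 46 cm/s.
5–9 s: v starts 46 cm/s; Δx = 46·4 + ½·-8·4² = 120 cm; v ends 14 cm/s.
9–14 s: v starts 14 cm/s; Δx = 14·5 + ½·-10·5² = -55 cm; v ends -36 cm/s.
x(14) = 1 + Σ Δx = 159.5 cm.

159.5 cm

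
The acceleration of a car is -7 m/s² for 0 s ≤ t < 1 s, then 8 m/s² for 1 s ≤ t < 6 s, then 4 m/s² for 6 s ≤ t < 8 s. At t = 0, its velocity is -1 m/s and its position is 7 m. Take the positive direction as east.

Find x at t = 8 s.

134.5 m

On each constant-a segment, Δv = aΔt and Δx = v₀Δt + ½aΔt²; chain segment to segment.
0–1 s: v starts -1 m/s; Δx = -1·1 + ½·-7·1² = -4.5 m; v ends -8 m/s.
1–6 s: v starts -8 m/s; Δx = -8·5 + ½·8·5² = 60 m; v ends 32 m/s.
6–8 s: v starts 32 m/s; Δx = 32·2 + ½·4·2² = 72 m; v ends 40 m/s.
x(8) = 7 + Σ Δx = 134.5 m.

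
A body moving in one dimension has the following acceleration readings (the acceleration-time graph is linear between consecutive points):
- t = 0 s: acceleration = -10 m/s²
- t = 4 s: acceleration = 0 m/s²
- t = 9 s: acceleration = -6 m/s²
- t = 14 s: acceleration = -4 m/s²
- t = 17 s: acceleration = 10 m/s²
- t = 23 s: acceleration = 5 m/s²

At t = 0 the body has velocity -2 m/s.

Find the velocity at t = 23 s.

-8 m/s

Δv equals the area under the a-t graph; then v = v₀ + Δv.
0–4 s: ½(-10 + 0)(4) = -20 m/s
4–9 s: ½(0 + -6)(5) = -15 m/s
9–14 s: ½(-6 + -4)(5) = -25 m/s
14–17 s: ½(-4 + 10)(3) = 9 m/s
17–23 s: ½(10 + 5)(6) = 45 m/s
Δv = -6 m/s, so v(23) = -2 + (-6) = -8 m/s.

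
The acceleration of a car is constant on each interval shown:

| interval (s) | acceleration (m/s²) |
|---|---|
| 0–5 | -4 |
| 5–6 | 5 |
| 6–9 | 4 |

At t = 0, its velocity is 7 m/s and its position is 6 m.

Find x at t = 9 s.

-25.5 m

On each constant-a segment, Δv = aΔt and Δx = v₀Δt + ½aΔt²; chain segment to segment.
0–5 s: v starts 7 m/s; Δx = 7·5 + ½·-4·5² = -15 m; v ends -13 m/s.
5–6 s: v starts -13 m/s; Δx = -13·1 + ½·5·1² = -10.5 m; v ends -8 m/s.
6–9 s: v starts -8 m/s; Δx = -8·3 + ½·4·3² = -6 m; v ends 4 m/s.
x(9) = 6 + Σ Δx = -25.5 m.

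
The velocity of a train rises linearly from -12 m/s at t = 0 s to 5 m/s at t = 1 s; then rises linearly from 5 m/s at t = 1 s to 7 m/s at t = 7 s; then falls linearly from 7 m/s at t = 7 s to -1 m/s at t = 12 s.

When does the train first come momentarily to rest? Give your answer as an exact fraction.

v changes sign on 0–1 s (from -12 to 5); the graph is linear there, so v = 0 at t = 0 + (12)·(1 − 0)/(5 − -12) = 12/17 s.

t = 12/17 s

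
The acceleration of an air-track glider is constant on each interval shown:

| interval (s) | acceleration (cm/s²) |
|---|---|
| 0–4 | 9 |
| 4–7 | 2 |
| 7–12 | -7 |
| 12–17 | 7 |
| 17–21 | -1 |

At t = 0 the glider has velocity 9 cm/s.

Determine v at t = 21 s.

Δv equals the area under the a-t graph; then v = v₀ + Δv.
0–4 s: 9 × 4 = 36 cm/s
4–7 s: 2 × 3 = 6 cm/s
7–12 s: -7 × 5 = -35 cm/s
12–17 s: 7 × 5 = 35 cm/s
17–21 s: -1 × 4 = -4 cm/s
Δv = 38 cm/s, so v(21) = 9 + (38) = 47 cm/s.

47 cm/s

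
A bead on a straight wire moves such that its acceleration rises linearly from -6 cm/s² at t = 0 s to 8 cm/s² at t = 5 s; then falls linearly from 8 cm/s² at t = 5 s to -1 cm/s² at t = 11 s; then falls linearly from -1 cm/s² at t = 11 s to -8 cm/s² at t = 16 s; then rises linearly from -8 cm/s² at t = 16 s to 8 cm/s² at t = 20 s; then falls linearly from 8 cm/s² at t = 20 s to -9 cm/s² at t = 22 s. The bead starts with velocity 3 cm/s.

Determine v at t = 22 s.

Δv equals the area under the a-t graph; then v = v₀ + Δv.
0–5 s: ½(-6 + 8)(5) = 5 cm/s
5–11 s: ½(8 + -1)(6) = 21 cm/s
11–16 s: ½(-1 + -8)(5) = -22.5 cm/s
16–20 s: ½(-8 + 8)(4) = 0 cm/s
20–22 s: ½(8 + -9)(2) = -1 cm/s
Δv = 2.5 cm/s, so v(22) = 3 + (2.5) = 5.5 cm/s.

5.5 cm/s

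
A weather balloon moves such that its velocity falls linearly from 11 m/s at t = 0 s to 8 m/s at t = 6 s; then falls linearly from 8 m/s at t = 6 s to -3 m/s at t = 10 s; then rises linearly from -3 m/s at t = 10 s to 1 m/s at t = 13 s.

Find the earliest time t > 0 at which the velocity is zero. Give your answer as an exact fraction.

v changes sign on 6–10 s (from 8 to -3); the graph is linear there, so v = 0 at t = 6 + (-8)·(10 − 6)/(-3 − 8) = 98/11 s.

t = 98/11 s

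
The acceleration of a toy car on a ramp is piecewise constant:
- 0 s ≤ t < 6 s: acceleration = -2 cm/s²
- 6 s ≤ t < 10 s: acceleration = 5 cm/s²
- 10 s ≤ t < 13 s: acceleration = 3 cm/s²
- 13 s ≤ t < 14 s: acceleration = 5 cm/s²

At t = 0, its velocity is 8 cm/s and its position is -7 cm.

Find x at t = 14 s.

118 cm

On each constant-a segment, Δv = aΔt and Δx = v₀Δt + ½aΔt²; chain segment to segment.
0–6 s: v starts 8 cm/s; Δx = 8·6 + ½·-2·6² = 12 cm; v ends -4 cm/s.
6–10 s: v starts -4 cm/s; Δx = -4·4 + ½·5·4² = 24 cm; v ends 16 cm/s.
10–13 s: v starts 16 cm/s; Δx = 16·3 + ½·3·3² = 61.5 cm; v ends 25 cm/s.
13–14 s: v starts 25 cm/s; Δx = 25·1 + ½·5·1² = 27.5 cm; v ends 30 cm/s.
x(14) = -7 + Σ Δx = 118 cm.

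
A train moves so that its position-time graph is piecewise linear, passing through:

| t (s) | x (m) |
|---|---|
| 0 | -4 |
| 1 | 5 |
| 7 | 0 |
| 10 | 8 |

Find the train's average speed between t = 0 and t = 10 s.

Average speed = (total path length)/(elapsed time); on a piecewise-linear x-t graph the path length is Σ|Δx|.
0–1 s: |Δx| = |5 − -4| = 9 m
1–7 s: |Δx| = |0 − 5| = 5 m
7–10 s: |Δx| = |8 − 0| = 8 m
Total path = 22 m; average speed = 22/10 = 2.2 m/s.

2.2 m/s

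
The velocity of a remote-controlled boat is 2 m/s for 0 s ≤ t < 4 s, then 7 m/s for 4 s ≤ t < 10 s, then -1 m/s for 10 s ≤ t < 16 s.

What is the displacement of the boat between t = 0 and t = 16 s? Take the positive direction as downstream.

44 m

Displacement is the signed area under the v-t curve.
0–4 s: 2 × 4 = 8 m
4–10 s: 7 × 6 = 42 m
10–16 s: -1 × 6 = -6 m
Net displacement = 44 m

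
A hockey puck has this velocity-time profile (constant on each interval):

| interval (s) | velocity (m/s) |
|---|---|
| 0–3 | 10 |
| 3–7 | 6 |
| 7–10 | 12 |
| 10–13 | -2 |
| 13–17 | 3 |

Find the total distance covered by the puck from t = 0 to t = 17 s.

108 m

Distance (not displacement) is the total path length: add the absolute areas under v-t.
0–3 s: |10| × 3 = 30 m
3–7 s: |6| × 4 = 24 m
7–10 s: |12| × 3 = 36 m
10–13 s: |-2| × 3 = 6 m
13–17 s: |3| × 4 = 12 m
Total distance = 108 m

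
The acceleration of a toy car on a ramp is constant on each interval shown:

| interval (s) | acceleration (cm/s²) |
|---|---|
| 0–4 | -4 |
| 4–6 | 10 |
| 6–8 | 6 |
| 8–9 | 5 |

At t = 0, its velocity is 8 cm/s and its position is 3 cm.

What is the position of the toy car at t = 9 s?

69.5 cm

On each constant-a segment, Δv = aΔt and Δx = v₀Δt + ½aΔt²; chain segment to segment.
0–4 s: v starts 8 cm/s; Δx = 8·4 + ½·-4·4² = 0 cm; v ends -8 cm/s.
4–6 s: v starts -8 cm/s; Δx = -8·2 + ½·10·2² = 4 cm; v ends 12 cm/s.
6–8 s: v starts 12 cm/s; Δx = 12·2 + ½·6·2² = 36 cm; v ends 24 cm/s.
8–9 s: v starts 24 cm/s; Δx = 24·1 + ½·5·1² = 26.5 cm; v ends 29 cm/s.
x(9) = 3 + Σ Δx = 69.5 cm.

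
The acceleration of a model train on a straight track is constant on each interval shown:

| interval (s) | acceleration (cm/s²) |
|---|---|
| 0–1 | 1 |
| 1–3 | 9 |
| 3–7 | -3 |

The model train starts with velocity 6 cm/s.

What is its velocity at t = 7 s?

Δv equals the area under the a-t graph; then v = v₀ + Δv.
0–1 s: 1 × 1 = 1 cm/s
1–3 s: 9 × 2 = 18 cm/s
3–7 s: -3 × 4 = -12 cm/s
Δv = 7 cm/s, so v(7) = 6 + (7) = 13 cm/s.

13 cm/s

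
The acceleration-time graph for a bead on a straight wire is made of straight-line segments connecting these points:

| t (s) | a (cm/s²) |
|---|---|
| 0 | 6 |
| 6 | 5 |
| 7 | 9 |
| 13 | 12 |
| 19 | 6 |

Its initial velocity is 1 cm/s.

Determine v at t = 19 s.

158 cm/s

Δv equals the area under the a-t graph; then v = v₀ + Δv.
0–6 s: ½(6 + 5)(6) = 33 cm/s
6–7 s: ½(5 + 9)(1) = 7 cm/s
7–13 s: ½(9 + 12)(6) = 63 cm/s
13–19 s: ½(12 + 6)(6) = 54 cm/s
Δv = 157 cm/s, so v(19) = 1 + (157) = 158 cm/s.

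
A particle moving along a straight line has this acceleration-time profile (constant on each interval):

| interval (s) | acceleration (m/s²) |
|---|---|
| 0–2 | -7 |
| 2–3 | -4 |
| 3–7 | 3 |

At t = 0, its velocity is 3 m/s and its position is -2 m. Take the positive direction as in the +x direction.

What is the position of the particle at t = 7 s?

On each constant-a segment, Δv = aΔt and Δx = v₀Δt + ½aΔt²; chain segment to segment.
0–2 s: v starts 3 m/s; Δx = 3·2 + ½·-7·2² = -8 m; v ends -11 m/s.
2–3 s: v starts -11 m/s; Δx = -11·1 + ½·-4·1² = -13 m; v ends -15 m/s.
3–7 s: v starts -15 m/s; Δx = -15·4 + ½·3·4² = -36 m; v ends -3 m/s.
x(7) = -2 + Σ Δx = -59 m.

-59 m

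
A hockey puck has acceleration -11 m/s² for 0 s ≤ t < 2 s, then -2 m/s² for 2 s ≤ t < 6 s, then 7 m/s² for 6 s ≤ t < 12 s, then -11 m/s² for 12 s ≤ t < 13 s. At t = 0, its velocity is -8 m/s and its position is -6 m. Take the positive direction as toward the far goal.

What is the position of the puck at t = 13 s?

-283.5 m

On each constant-a segment, Δv = aΔt and Δx = v₀Δt + ½aΔt²; chain segment to segment.
0–2 s: v starts -8 m/s; Δx = -8·2 + ½·-11·2² = -38 m; v ends -30 m/s.
2–6 s: v starts -30 m/s; Δx = -30·4 + ½·-2·4² = -136 m; v ends -38 m/s.
6–12 s: v starts -38 m/s; Δx = -38·6 + ½·7·6² = -102 m; v ends 4 m/s.
12–13 s: v starts 4 m/s; Δx = 4·1 + ½·-11·1² = -1.5 m; v ends -7 m/s.
x(13) = -6 + Σ Δx = -283.5 m.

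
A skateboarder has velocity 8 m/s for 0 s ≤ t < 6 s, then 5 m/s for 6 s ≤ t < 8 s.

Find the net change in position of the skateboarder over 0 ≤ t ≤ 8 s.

Displacement is the signed area under the v-t curve.
0–6 s: 8 × 6 = 48 m
6–8 s: 5 × 2 = 10 m
Net displacement = 58 m

58 m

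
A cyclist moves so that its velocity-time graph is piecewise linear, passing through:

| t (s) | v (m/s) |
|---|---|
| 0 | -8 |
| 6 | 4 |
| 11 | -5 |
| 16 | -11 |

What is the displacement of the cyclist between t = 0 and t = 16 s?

Net displacement equals the area under the velocity-time graph (areas below the axis count negative).
0–6 s: ½(-8 + 4)(6) = -12 m
6–11 s: ½(4 + -5)(5) = -2.5 m
11–16 s: ½(-5 + -11)(5) = -40 m
Net displacement = -54.5 m

-54.5 m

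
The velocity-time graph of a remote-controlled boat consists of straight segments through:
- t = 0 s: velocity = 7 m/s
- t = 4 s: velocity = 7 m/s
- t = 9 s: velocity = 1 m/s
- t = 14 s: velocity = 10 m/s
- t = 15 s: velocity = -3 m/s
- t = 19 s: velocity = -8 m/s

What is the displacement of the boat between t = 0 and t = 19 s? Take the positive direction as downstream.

Net displacement equals the area under the velocity-time graph (areas below the axis count negative).
0–4 s: 7 × 4 = 28 m
4–9 s: ½(7 + 1)(5) = 20 m
9–14 s: ½(1 + 10)(5) = 27.5 m
14–15 s: ½(10 + -3)(1) = 3.5 m
15–19 s: ½(-3 + -8)(4) = -22 m
Net displacement = 57 m

57 m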